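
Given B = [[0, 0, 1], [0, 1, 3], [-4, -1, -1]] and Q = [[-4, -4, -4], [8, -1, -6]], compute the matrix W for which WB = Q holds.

B is on the right of W, so right-multiply by B⁻¹: W = QB⁻¹.
det B = 4; the adjugate gives B⁻¹ = [[1/2, -1/4, -1/4], [-3, 1, 0], [1, 0, 0]].
W = QB⁻¹ = [[-4, -4, -4], [8, -1, -6]] · [[1/2, -1/4, -1/4], [-3, 1, 0], [1, 0, 0]] = [[6, -3, 1], [1, -3, -2]].

W = [[6, -3, 1], [1, -3, -2]]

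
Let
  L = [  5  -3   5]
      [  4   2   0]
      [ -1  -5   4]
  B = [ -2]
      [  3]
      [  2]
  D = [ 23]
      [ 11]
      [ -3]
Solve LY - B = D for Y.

Y = [[2], [3], [4]]

LY = D + B = [[21], [14], [-1]].
Since L multiplies Y on the left, Y = L⁻¹(D + B).
L has determinant -2; L⁻¹ = [[-4, 13/2, 5], [8, -25/2, -10], [9, -14, -11]].
Y = L⁻¹(D + B) = [[2], [3], [4]].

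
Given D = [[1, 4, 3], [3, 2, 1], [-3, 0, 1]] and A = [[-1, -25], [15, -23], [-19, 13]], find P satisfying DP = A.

D is on the left of P, so left-multiply by D⁻¹: P = D⁻¹A.
D has determinant -4; D⁻¹ = [[-1/2, 1, 1/2], [3/2, -5/2, -2], [-3/2, 3, 5/2]].
P = D⁻¹A = [[-1/2, 1, 1/2], [3/2, -5/2, -2], [-3/2, 3, 5/2]] · [[-1, -25], [15, -23], [-19, 13]] = [[6, -4], [-1, -6], [-1, 1]].

P = [[6, -4], [-1, -6], [-1, 1]]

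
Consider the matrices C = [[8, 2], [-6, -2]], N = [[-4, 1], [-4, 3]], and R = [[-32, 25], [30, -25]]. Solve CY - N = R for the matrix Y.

Y = [[-5, 2], [2, 5]]

CY = R + N = [[-36, 26], [26, -22]].
C is on the left of Y, so left-multiply by C⁻¹: Y = C⁻¹(R + N).
C has determinant -4; C⁻¹ = [[1/2, 1/2], [-3/2, -2]].
Y = C⁻¹(R + N) = [[-5, 2], [2, 5]].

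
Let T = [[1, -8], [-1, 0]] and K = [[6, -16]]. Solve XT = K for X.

X = [[2, -4]]

T is on the right of X, so right-multiply by T⁻¹: X = KT⁻¹.
det T = -8; the adjugate gives T⁻¹ = [[0, -1], [-1/8, -1/8]].
X = KT⁻¹ = [[6, -16]] · [[0, -1], [-1/8, -1/8]] = [[2, -4]].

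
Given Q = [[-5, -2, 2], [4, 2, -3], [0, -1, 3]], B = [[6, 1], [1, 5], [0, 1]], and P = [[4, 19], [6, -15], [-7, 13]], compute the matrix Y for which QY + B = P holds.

QY = P − B = [[-2, 18], [5, -20], [-7, 12]].
Q is on the left of Y, so left-multiply by Q⁻¹: Y = Q⁻¹(P − B).
det Q = 1, so Q⁻¹ = [[3, 4, 2], [-12, -15, -7], [-4, -5, -2]].
Y = Q⁻¹(P − B) = [[0, -2], [-2, 0], [-3, 4]].

Y = [[0, -2], [-2, 0], [-3, 4]]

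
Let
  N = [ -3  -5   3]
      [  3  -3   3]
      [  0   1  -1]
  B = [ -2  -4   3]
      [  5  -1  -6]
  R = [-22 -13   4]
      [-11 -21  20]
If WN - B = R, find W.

W = [[5, -3, -1], [4, 2, 4]]

WN = R + B = [[-24, -17, 7], [-6, -22, 14]].
Right-multiplying both sides by N⁻¹ gives W = (R + B)N⁻¹.
det N = -6; the adjugate gives N⁻¹ = [[0, 1/3, 1], [-1/2, -1/2, -3], [-1/2, -1/2, -4]].
W = (R + B)N⁻¹ = [[5, -3, -1], [4, 2, 4]].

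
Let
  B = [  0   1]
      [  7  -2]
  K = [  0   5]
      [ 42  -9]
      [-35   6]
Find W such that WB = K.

B is on the right of W, so right-multiply by B⁻¹: W = KB⁻¹.
B has determinant -7; B⁻¹ = [[2/7, 1/7], [1, 0]].
W = KB⁻¹ = [[0, 5], [42, -9], [-35, 6]] · [[2/7, 1/7], [1, 0]] = [[5, 0], [3, 6], [-4, -5]].

W = [[5, 0], [3, 6], [-4, -5]]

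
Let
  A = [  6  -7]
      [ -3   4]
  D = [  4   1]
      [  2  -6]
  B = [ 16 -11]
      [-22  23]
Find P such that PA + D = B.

P = [[4, 4], [-3, 2]]

PA = B − D = [[12, -12], [-24, 29]].
Right-multiplying both sides by A⁻¹ gives P = (B − D)A⁻¹.
det A = 3; the adjugate gives A⁻¹ = [[4/3, 7/3], [1, 2]].
P = (B − D)A⁻¹ = [[4, 4], [-3, 2]].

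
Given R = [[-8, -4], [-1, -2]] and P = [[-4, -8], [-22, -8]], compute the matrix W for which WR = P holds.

Right-multiplying both sides by R⁻¹ gives W = PR⁻¹.
R has determinant 12; R⁻¹ = [[-1/6, 1/3], [1/12, -2/3]].
W = PR⁻¹ = [[-4, -8], [-22, -8]] · [[-1/6, 1/3], [1/12, -2/3]] = [[0, 4], [3, -2]].

W = [[0, 4], [3, -2]]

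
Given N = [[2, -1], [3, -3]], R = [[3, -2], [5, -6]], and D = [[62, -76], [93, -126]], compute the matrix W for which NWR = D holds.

W = [[2, 5], [5, -3]]

W = N⁻¹DR⁻¹ (apply N⁻¹ on the left and R⁻¹ on the right).
det N = -3, so N⁻¹ = [[1, -1/3], [1, -2/3]].
det R = -8, so R⁻¹ = [[3/4, -1/4], [5/8, -3/8]].
N⁻¹D = [[31, -34], [0, 8]].
W = (N⁻¹D)R⁻¹ = [[2, 5], [5, -3]].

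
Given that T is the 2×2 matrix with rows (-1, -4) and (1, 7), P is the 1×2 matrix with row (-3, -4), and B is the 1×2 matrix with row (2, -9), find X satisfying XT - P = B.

XT = B + P = [[-1, -13]].
T is on the right of X, so right-multiply by T⁻¹: X = (B + P)T⁻¹.
T has determinant -3; T⁻¹ = [[-7/3, -4/3], [1/3, 1/3]].
X = (B + P)T⁻¹ = [[-2, -3]].

X = [[-2, -3]]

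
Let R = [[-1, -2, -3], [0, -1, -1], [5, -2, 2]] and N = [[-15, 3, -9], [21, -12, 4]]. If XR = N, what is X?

X = [[0, 3, -3], [4, -6, 5]]

R is on the right of X, so right-multiply by R⁻¹: X = NR⁻¹.
det R = -1; the adjugate gives R⁻¹ = [[4, -10, 1], [5, -13, 1], [-5, 12, -1]].
X = NR⁻¹ = [[-15, 3, -9], [21, -12, 4]] · [[4, -10, 1], [5, -13, 1], [-5, 12, -1]] = [[0, 3, -3], [4, -6, 5]].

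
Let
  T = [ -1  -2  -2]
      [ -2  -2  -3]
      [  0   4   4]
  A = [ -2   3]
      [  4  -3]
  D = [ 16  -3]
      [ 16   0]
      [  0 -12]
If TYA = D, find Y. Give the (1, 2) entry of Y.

Y = T⁻¹DA⁻¹ (apply T⁻¹ on the left and A⁻¹ on the right).
T has determinant -4; T⁻¹ = [[-1, 0, -1/2], [-2, 1, -1/4], [2, -1, 1/2]].
det A = -6; the adjugate gives A⁻¹ = [[1/2, 1/2], [2/3, 1/3]].
T⁻¹D = [[-16, 9], [-16, 9], [16, -12]].
Y = (T⁻¹D)A⁻¹ = [[-2, -5], [-2, -5], [0, 4]].

-5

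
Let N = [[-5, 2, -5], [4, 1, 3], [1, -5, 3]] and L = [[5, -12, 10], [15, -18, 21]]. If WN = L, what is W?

Right-multiplying both sides by N⁻¹ gives W = LN⁻¹.
det N = -3; the adjugate gives N⁻¹ = [[-6, -19/3, -11/3], [3, 10/3, 5/3], [7, 23/3, 13/3]].
W = LN⁻¹ = [[5, -12, 10], [15, -18, 21]] · [[-6, -19/3, -11/3], [3, 10/3, 5/3], [7, 23/3, 13/3]] = [[4, 5, 5], [3, 6, 6]].

W = [[4, 5, 5], [3, 6, 6]]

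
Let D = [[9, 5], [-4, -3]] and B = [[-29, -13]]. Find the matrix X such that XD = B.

X = [[-5, -4]]

D is on the right of X, so right-multiply by D⁻¹: X = BD⁻¹.
det D = -7, so D⁻¹ = [[3/7, 5/7], [-4/7, -9/7]].
X = BD⁻¹ = [[-29, -13]] · [[3/7, 5/7], [-4/7, -9/7]] = [[-5, -4]].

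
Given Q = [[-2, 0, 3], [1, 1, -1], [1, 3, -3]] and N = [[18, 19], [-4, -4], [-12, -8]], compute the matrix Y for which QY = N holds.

Y = [[0, -2], [2, 3], [6, 5]]

Left-multiplying both sides by Q⁻¹ gives Y = Q⁻¹N.
det Q = 6, so Q⁻¹ = [[0, 3/2, -1/2], [1/3, 1/2, 1/6], [1/3, 1, -1/3]].
Y = Q⁻¹N = [[0, 3/2, -1/2], [1/3, 1/2, 1/6], [1/3, 1, -1/3]] · [[18, 19], [-4, -4], [-12, -8]] = [[0, -2], [2, 3], [6, 5]].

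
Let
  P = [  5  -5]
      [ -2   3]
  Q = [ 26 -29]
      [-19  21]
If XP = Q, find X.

Since P sits to the right of X, X = QP⁻¹.
det P = 5, so P⁻¹ = [[3/5, 1], [2/5, 1]].
X = QP⁻¹ = [[26, -29], [-19, 21]] · [[3/5, 1], [2/5, 1]] = [[4, -3], [-3, 2]].

X = [[4, -3], [-3, 2]]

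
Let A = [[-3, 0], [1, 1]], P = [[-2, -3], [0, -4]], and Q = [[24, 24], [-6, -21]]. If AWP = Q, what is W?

W = [[4, -1], [-1, 4]]

Left-multiply by A⁻¹ and right-multiply by P⁻¹: W = A⁻¹QP⁻¹.
det A = -3; the adjugate gives A⁻¹ = [[-1/3, 0], [1/3, 1]].
det P = 8; the adjugate gives P⁻¹ = [[-1/2, 3/8], [0, -1/4]].
A⁻¹Q = [[-8, -8], [2, -13]].
W = (A⁻¹Q)P⁻¹ = [[4, -1], [-1, 4]].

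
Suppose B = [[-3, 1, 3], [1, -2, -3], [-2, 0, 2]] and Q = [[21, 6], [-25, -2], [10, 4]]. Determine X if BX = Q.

Left-multiplying both sides by B⁻¹ gives X = B⁻¹Q.
det B = 4; the adjugate gives B⁻¹ = [[-1, -1/2, 3/4], [1, 0, -3/2], [-1, -1/2, 5/4]].
X = B⁻¹Q = [[-1, -1/2, 3/4], [1, 0, -3/2], [-1, -1/2, 5/4]] · [[21, 6], [-25, -2], [10, 4]] = [[-1, -2], [6, 0], [4, 0]].

X = [[-1, -2], [6, 0], [4, 0]]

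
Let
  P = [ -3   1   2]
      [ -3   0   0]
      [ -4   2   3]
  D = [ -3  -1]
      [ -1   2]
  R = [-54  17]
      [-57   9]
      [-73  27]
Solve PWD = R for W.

W = [[-5, -4], [0, 3], [-1, 0]]

Left-multiply by P⁻¹ and right-multiply by D⁻¹: W = P⁻¹RD⁻¹.
det P = -3, so P⁻¹ = [[0, -1/3, 0], [-3, 1/3, 2], [2, -2/3, -1]].
det D = -7; the adjugate gives D⁻¹ = [[-2/7, -1/7], [-1/7, 3/7]].
P⁻¹R = [[19, -3], [-3, 6], [3, 1]].
W = (P⁻¹R)D⁻¹ = [[-5, -4], [0, 3], [-1, 0]].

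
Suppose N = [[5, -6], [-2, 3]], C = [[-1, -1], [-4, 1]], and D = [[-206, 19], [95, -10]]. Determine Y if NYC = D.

Y = [[4, 3], [-1, -5]]

Y = N⁻¹DC⁻¹ (apply N⁻¹ on the left and C⁻¹ on the right).
N has determinant 3; N⁻¹ = [[1, 2], [2/3, 5/3]].
det C = -5; the adjugate gives C⁻¹ = [[-1/5, -1/5], [-4/5, 1/5]].
N⁻¹D = [[-16, -1], [21, -4]].
Y = (N⁻¹D)C⁻¹ = [[4, 3], [-1, -5]].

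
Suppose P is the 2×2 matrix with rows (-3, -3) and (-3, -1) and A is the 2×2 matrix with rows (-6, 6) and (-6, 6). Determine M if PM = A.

Since P multiplies M on the left, M = P⁻¹A.
P has determinant -6; P⁻¹ = [[1/6, -1/2], [-1/2, 1/2]].
M = P⁻¹A = [[1/6, -1/2], [-1/2, 1/2]] · [[-6, 6], [-6, 6]] = [[2, -2], [0, 0]].

M = [[2, -2], [0, 0]]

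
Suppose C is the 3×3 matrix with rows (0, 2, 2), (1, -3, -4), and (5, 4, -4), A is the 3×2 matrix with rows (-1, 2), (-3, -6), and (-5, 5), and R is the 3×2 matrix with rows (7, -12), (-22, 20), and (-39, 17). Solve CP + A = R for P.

CP = R − A = [[8, -14], [-19, 26], [-34, 12]].
C is on the left of P, so left-multiply by C⁻¹: P = C⁻¹(R − A).
det C = 6; the adjugate gives C⁻¹ = [[14/3, 8/3, -1/3], [-8/3, -5/3, 1/3], [19/6, 5/3, -1/3]].
P = C⁻¹(R − A) = [[-2, 0], [-1, -2], [5, -5]].

P = [[-2, 0], [-1, -2], [5, -5]]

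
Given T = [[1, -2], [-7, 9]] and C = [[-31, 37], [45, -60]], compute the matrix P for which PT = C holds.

P = [[4, 5], [3, -6]]

Right-multiplying both sides by T⁻¹ gives P = CT⁻¹.
T has determinant -5; T⁻¹ = [[-9/5, -2/5], [-7/5, -1/5]].
P = CT⁻¹ = [[-31, 37], [45, -60]] · [[-9/5, -2/5], [-7/5, -1/5]] = [[4, 5], [3, -6]].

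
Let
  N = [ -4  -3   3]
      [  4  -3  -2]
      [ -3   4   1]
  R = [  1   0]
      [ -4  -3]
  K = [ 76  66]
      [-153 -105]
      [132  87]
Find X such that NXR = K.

X = [[3, 4], [5, -3], [5, -5]]

Left-multiply by N⁻¹ and right-multiply by R⁻¹: X = N⁻¹KR⁻¹.
det N = -5; the adjugate gives N⁻¹ = [[-1, -3, -3], [-2/5, -1, -4/5], [-7/5, -5, -24/5]].
det R = -3, so R⁻¹ = [[1, 0], [-4/3, -1/3]].
N⁻¹K = [[-13, -12], [17, 9], [25, 15]].
X = (N⁻¹K)R⁻¹ = [[3, 4], [5, -3], [5, -5]].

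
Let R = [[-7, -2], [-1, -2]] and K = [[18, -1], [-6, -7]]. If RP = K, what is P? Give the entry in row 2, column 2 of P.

Left-multiplying both sides by R⁻¹ gives P = R⁻¹K.
R has determinant 12; R⁻¹ = [[-1/6, 1/6], [1/12, -7/12]].
P = R⁻¹K = [[-1/6, 1/6], [1/12, -7/12]] · [[18, -1], [-6, -7]] = [[-4, -1], [5, 4]].

4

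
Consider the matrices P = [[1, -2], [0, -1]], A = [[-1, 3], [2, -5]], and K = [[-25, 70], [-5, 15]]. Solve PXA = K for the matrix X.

X = [[5, -5], [-5, 0]]

X = P⁻¹KA⁻¹ (apply P⁻¹ on the left and A⁻¹ on the right).
det P = -1; the adjugate gives P⁻¹ = [[1, -2], [0, -1]].
det A = -1, so A⁻¹ = [[5, 3], [2, 1]].
P⁻¹K = [[-15, 40], [5, -15]].
X = (P⁻¹K)A⁻¹ = [[5, -5], [-5, 0]].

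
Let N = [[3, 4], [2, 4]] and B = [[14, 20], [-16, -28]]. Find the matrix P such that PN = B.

Right-multiplying both sides by N⁻¹ gives P = BN⁻¹.
N has determinant 4; N⁻¹ = [[1, -1], [-1/2, 3/4]].
P = BN⁻¹ = [[14, 20], [-16, -28]] · [[1, -1], [-1/2, 3/4]] = [[4, 1], [-2, -5]].

P = [[4, 1], [-2, -5]]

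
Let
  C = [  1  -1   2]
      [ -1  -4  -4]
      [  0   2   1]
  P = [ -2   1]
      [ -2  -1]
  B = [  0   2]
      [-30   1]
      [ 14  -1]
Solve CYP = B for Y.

Isolating Y: multiply by C⁻¹ from the left and P⁻¹ from the right, so Y = C⁻¹BP⁻¹.
C has determinant -1; C⁻¹ = [[-4, -5, -12], [-1, -1, -2], [2, 2, 5]].
det P = 4; the adjugate gives P⁻¹ = [[-1/4, -1/4], [1/2, -1/2]].
C⁻¹B = [[-18, -1], [2, -1], [10, 1]].
Y = (C⁻¹B)P⁻¹ = [[4, 5], [-1, 0], [-2, -3]].

Y = [[4, 5], [-1, 0], [-2, -3]]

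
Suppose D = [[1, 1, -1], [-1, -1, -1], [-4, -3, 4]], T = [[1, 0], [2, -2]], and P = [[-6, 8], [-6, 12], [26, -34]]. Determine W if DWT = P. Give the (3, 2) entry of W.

Left-multiply by D⁻¹ and right-multiply by T⁻¹: W = D⁻¹PT⁻¹.
det D = 2; the adjugate gives D⁻¹ = [[-7/2, -1/2, -1], [4, 0, 1], [-1/2, -1/2, 0]].
det T = -2, so T⁻¹ = [[1, 0], [1, -1/2]].
D⁻¹P = [[-2, 0], [2, -2], [6, -10]].
W = (D⁻¹P)T⁻¹ = [[-2, 0], [0, 1], [-4, 5]].

5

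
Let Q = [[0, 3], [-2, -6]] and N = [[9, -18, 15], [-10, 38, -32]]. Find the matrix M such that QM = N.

M = [[-4, -1, 1], [3, -6, 5]]

Since Q multiplies M on the left, M = Q⁻¹N.
det Q = 6, so Q⁻¹ = [[-1, -1/2], [1/3, 0]].
M = Q⁻¹N = [[-1, -1/2], [1/3, 0]] · [[9, -18, 15], [-10, 38, -32]] = [[-4, -1, 1], [3, -6, 5]].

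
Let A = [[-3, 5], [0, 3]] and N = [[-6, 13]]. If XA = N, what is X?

A is on the right of X, so right-multiply by A⁻¹: X = NA⁻¹.
det A = -9, so A⁻¹ = [[-1/3, 5/9], [0, 1/3]].
X = NA⁻¹ = [[-6, 13]] · [[-1/3, 5/9], [0, 1/3]] = [[2, 1]].

X = [[2, 1]]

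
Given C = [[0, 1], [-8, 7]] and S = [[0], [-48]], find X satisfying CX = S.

X = [[6], [0]]

C is on the left of X, so left-multiply by C⁻¹: X = C⁻¹S.
det C = 8; the adjugate gives C⁻¹ = [[7/8, -1/8], [1, 0]].
X = C⁻¹S = [[7/8, -1/8], [1, 0]] · [[0], [-48]] = [[6], [0]].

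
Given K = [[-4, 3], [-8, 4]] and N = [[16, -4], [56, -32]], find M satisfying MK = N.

M = [[4, -4], [-4, -5]]

Right-multiplying both sides by K⁻¹ gives M = NK⁻¹.
det K = 8; the adjugate gives K⁻¹ = [[1/2, -3/8], [1, -1/2]].
M = NK⁻¹ = [[16, -4], [56, -32]] · [[1/2, -3/8], [1, -1/2]] = [[4, -4], [-4, -5]].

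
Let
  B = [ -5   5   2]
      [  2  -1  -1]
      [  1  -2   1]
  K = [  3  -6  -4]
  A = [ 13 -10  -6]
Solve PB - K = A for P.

P = [[-5, -3, -3]]

PB = A + K = [[16, -16, -10]].
Since B sits to the right of P, P = (A + K)B⁻¹.
det B = -6, so B⁻¹ = [[1/2, 3/2, 1/2], [1/2, 7/6, 1/6], [1/2, 5/6, 5/6]].
P = (A + K)B⁻¹ = [[-5, -3, -3]].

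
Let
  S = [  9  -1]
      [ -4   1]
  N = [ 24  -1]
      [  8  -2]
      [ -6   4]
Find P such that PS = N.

Since S sits to the right of P, P = NS⁻¹.
S has determinant 5; S⁻¹ = [[1/5, 1/5], [4/5, 9/5]].
P = NS⁻¹ = [[24, -1], [8, -2], [-6, 4]] · [[1/5, 1/5], [4/5, 9/5]] = [[4, 3], [0, -2], [2, 6]].

P = [[4, 3], [0, -2], [2, 6]]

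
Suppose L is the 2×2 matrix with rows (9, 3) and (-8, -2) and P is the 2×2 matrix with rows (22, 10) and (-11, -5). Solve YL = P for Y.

Y = [[6, 4], [-3, -2]]

L is on the right of Y, so right-multiply by L⁻¹: Y = PL⁻¹.
det L = 6, so L⁻¹ = [[-1/3, -1/2], [4/3, 3/2]].
Y = PL⁻¹ = [[22, 10], [-11, -5]] · [[-1/3, -1/2], [4/3, 3/2]] = [[6, 4], [-3, -2]].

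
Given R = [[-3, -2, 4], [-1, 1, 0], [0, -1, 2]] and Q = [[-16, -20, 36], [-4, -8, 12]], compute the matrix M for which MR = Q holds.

M = [[6, -2, 6], [2, -2, 2]]

Right-multiplying both sides by R⁻¹ gives M = QR⁻¹.
det R = -6, so R⁻¹ = [[-1/3, 0, 2/3], [-1/3, 1, 2/3], [-1/6, 1/2, 5/6]].
M = QR⁻¹ = [[-16, -20, 36], [-4, -8, 12]] · [[-1/3, 0, 2/3], [-1/3, 1, 2/3], [-1/6, 1/2, 5/6]] = [[6, -2, 6], [2, -2, 2]].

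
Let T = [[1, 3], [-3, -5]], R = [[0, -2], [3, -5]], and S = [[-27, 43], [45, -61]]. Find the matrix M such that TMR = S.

Isolating M: multiply by T⁻¹ from the left and R⁻¹ from the right, so M = T⁻¹SR⁻¹.
T has determinant 4; T⁻¹ = [[-5/4, -3/4], [3/4, 1/4]].
R has determinant 6; R⁻¹ = [[-5/6, 1/3], [-1/2, 0]].
T⁻¹S = [[0, -8], [-9, 17]].
M = (T⁻¹S)R⁻¹ = [[4, 0], [-1, -3]].

M = [[4, 0], [-1, -3]]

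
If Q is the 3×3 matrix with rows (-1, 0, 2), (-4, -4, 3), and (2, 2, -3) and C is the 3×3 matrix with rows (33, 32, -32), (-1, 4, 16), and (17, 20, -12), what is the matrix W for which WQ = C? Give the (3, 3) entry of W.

2

Since Q sits to the right of W, W = CQ⁻¹.
det Q = -6; the adjugate gives Q⁻¹ = [[-1, -2/3, -4/3], [1, 1/6, 5/6], [0, -1/3, -2/3]].
W = CQ⁻¹ = [[33, 32, -32], [-1, 4, 16], [17, 20, -12]] · [[-1, -2/3, -4/3], [1, 1/6, 5/6], [0, -1/3, -2/3]] = [[-1, -6, 4], [5, -4, -6], [3, -4, 2]].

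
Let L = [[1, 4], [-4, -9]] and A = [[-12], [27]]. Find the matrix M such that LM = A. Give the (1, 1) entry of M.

0

Since L multiplies M on the left, M = L⁻¹A.
det L = 7; the adjugate gives L⁻¹ = [[-9/7, -4/7], [4/7, 1/7]].
M = L⁻¹A = [[-9/7, -4/7], [4/7, 1/7]] · [[-12], [27]] = [[0], [-3]].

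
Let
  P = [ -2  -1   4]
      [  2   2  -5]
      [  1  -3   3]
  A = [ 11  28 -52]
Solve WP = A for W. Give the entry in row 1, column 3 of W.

Since P sits to the right of W, W = AP⁻¹.
det P = -3; the adjugate gives P⁻¹ = [[3, 3, 1], [11/3, 10/3, 2/3], [8/3, 7/3, 2/3]].
W = AP⁻¹ = [[11, 28, -52]] · [[3, 3, 1], [11/3, 10/3, 2/3], [8/3, 7/3, 2/3]] = [[-3, 5, -5]].

-5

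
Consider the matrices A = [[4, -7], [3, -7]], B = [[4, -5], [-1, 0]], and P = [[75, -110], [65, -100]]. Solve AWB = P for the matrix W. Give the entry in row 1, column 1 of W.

Isolating W: multiply by A⁻¹ from the left and B⁻¹ from the right, so W = A⁻¹PB⁻¹.
det A = -7; the adjugate gives A⁻¹ = [[1, -1], [3/7, -4/7]].
det B = -5, so B⁻¹ = [[0, -1], [-1/5, -4/5]].
A⁻¹P = [[10, -10], [-5, 10]].
W = (A⁻¹P)B⁻¹ = [[2, -2], [-2, -3]].

2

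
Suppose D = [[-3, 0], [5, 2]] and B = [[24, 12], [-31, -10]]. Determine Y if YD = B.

Since D sits to the right of Y, Y = BD⁻¹.
D has determinant -6; D⁻¹ = [[-1/3, 0], [5/6, 1/2]].
Y = BD⁻¹ = [[24, 12], [-31, -10]] · [[-1/3, 0], [5/6, 1/2]] = [[2, 6], [2, -5]].

Y = [[2, 6], [2, -5]]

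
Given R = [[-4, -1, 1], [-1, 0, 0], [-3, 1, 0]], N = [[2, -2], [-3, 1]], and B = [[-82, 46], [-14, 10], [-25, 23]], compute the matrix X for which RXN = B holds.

X = [[4, -2], [1, -5], [3, 5]]

Isolating X: multiply by R⁻¹ from the left and N⁻¹ from the right, so X = R⁻¹BN⁻¹.
R has determinant -1; R⁻¹ = [[0, -1, 0], [0, -3, 1], [1, -7, 1]].
N has determinant -4; N⁻¹ = [[-1/4, -1/2], [-3/4, -1/2]].
R⁻¹B = [[14, -10], [17, -7], [-9, -1]].
X = (R⁻¹B)N⁻¹ = [[4, -2], [1, -5], [3, 5]].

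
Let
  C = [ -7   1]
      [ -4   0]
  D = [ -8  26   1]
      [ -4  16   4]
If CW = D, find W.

Since C multiplies W on the left, W = C⁻¹D.
det C = 4, so C⁻¹ = [[0, -1/4], [1, -7/4]].
W = C⁻¹D = [[0, -1/4], [1, -7/4]] · [[-8, 26, 1], [-4, 16, 4]] = [[1, -4, -1], [-1, -2, -6]].

W = [[1, -4, -1], [-1, -2, -6]]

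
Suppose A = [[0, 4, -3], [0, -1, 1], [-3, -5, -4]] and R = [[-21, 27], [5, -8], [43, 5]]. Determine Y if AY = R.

Y = [[-3, 0], [-6, 3], [-1, -5]]

A is on the left of Y, so left-multiply by A⁻¹: Y = A⁻¹R.
det A = -3; the adjugate gives A⁻¹ = [[-3, -31/3, -1/3], [1, 3, 0], [1, 4, 0]].
Y = A⁻¹R = [[-3, -31/3, -1/3], [1, 3, 0], [1, 4, 0]] · [[-21, 27], [5, -8], [43, 5]] = [[-3, 0], [-6, 3], [-1, -5]].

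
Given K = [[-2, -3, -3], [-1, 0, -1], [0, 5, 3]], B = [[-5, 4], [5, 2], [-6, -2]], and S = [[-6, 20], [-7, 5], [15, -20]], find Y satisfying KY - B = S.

Y = [[4, -3], [3, -2], [-2, -4]]

KY = S + B = [[-11, 24], [-2, 7], [9, -22]].
K is on the left of Y, so left-multiply by K⁻¹: Y = K⁻¹(S + B).
det K = -4, so K⁻¹ = [[-5/4, 3/2, -3/4], [-3/4, 3/2, -1/4], [5/4, -5/2, 3/4]].
Y = K⁻¹(S + B) = [[4, -3], [3, -2], [-2, -4]].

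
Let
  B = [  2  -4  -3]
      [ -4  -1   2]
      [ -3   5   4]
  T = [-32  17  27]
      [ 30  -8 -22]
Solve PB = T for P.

P = [[-3, 5, 2], [6, -6, 2]]

B is on the right of P, so right-multiply by B⁻¹: P = TB⁻¹.
B has determinant 1; B⁻¹ = [[-14, 1, -11], [10, -1, 8], [-23, 2, -18]].
P = TB⁻¹ = [[-32, 17, 27], [30, -8, -22]] · [[-14, 1, -11], [10, -1, 8], [-23, 2, -18]] = [[-3, 5, 2], [6, -6, 2]].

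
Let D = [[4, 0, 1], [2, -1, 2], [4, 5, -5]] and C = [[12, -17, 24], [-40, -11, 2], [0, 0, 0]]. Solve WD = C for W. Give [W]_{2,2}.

Since D sits to the right of W, W = CD⁻¹.
det D = -6, so D⁻¹ = [[5/6, -5/6, -1/6], [-3, 4, 1], [-7/3, 10/3, 2/3]].
W = CD⁻¹ = [[12, -17, 24], [-40, -11, 2], [0, 0, 0]] · [[5/6, -5/6, -1/6], [-3, 4, 1], [-7/3, 10/3, 2/3]] = [[5, 2, -3], [-5, -4, -3], [0, 0, 0]].

-4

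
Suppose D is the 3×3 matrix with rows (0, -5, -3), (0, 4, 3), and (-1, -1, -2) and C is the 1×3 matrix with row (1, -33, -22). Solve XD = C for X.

Right-multiplying both sides by D⁻¹ gives X = CD⁻¹.
det D = 3, so D⁻¹ = [[-5/3, -7/3, -1], [-1, -1, 0], [4/3, 5/3, 0]].
X = CD⁻¹ = [[1, -33, -22]] · [[-5/3, -7/3, -1], [-1, -1, 0], [4/3, 5/3, 0]] = [[2, -6, -1]].

X = [[2, -6, -1]]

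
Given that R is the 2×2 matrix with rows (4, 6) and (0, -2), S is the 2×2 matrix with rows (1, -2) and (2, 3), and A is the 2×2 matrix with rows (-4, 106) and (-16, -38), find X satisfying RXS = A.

X = R⁻¹AS⁻¹ (apply R⁻¹ on the left and S⁻¹ on the right).
R has determinant -8; R⁻¹ = [[1/4, 3/4], [0, -1/2]].
det S = 7, so S⁻¹ = [[3/7, 2/7], [-2/7, 1/7]].
R⁻¹A = [[-13, -2], [8, 19]].
X = (R⁻¹A)S⁻¹ = [[-5, -4], [-2, 5]].

X = [[-5, -4], [-2, 5]]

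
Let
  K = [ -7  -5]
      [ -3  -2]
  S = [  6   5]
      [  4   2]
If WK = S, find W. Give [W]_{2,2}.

-6

Right-multiplying both sides by K⁻¹ gives W = SK⁻¹.
det K = -1; the adjugate gives K⁻¹ = [[2, -5], [-3, 7]].
W = SK⁻¹ = [[6, 5], [4, 2]] · [[2, -5], [-3, 7]] = [[-3, 5], [2, -6]].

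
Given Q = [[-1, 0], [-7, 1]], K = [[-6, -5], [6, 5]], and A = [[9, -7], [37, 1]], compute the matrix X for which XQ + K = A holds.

XQ = A − K = [[15, -2], [31, -4]].
Right-multiplying both sides by Q⁻¹ gives X = (A − K)Q⁻¹.
Q has determinant -1; Q⁻¹ = [[-1, 0], [-7, 1]].
X = (A − K)Q⁻¹ = [[-1, -2], [-3, -4]].

X = [[-1, -2], [-3, -4]]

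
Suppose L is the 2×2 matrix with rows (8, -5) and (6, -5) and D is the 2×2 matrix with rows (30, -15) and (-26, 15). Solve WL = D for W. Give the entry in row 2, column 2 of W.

L is on the right of W, so right-multiply by L⁻¹: W = DL⁻¹.
L has determinant -10; L⁻¹ = [[1/2, -1/2], [3/5, -4/5]].
W = DL⁻¹ = [[30, -15], [-26, 15]] · [[1/2, -1/2], [3/5, -4/5]] = [[6, -3], [-4, 1]].

1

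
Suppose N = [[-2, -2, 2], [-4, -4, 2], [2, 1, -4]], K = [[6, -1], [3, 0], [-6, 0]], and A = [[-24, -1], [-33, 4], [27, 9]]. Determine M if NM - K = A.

M = [[3, -4], [3, 1], [-3, -4]]

NM = A + K = [[-18, -2], [-30, 4], [21, 9]].
Left-multiplying both sides by N⁻¹ gives M = N⁻¹(A + K).
N has determinant 4; N⁻¹ = [[7/2, -3/2, 1], [-3, 1, -1], [1, -1/2, 0]].
M = N⁻¹(A + K) = [[3, -4], [3, 1], [-3, -4]].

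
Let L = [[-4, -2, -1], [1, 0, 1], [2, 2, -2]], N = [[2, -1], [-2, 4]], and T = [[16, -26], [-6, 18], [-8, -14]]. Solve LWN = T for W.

W = [[-2, 3], [1, -4], [4, 2]]

Isolating W: multiply by L⁻¹ from the left and N⁻¹ from the right, so W = L⁻¹TN⁻¹.
det L = -2; the adjugate gives L⁻¹ = [[1, 3, 1], [-2, -5, -3/2], [-1, -2, -1]].
N has determinant 6; N⁻¹ = [[2/3, 1/6], [1/3, 1/3]].
L⁻¹T = [[-10, 14], [10, -17], [4, 4]].
W = (L⁻¹T)N⁻¹ = [[-2, 3], [1, -4], [4, 2]].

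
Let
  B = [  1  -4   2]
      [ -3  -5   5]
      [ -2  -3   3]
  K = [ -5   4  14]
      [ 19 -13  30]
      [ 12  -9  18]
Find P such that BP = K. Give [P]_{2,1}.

B is on the left of P, so left-multiply by B⁻¹: P = B⁻¹K.
B has determinant 2; B⁻¹ = [[0, 3, -5], [-1/2, 7/2, -11/2], [-1/2, 11/2, -17/2]].
P = B⁻¹K = [[0, 3, -5], [-1/2, 7/2, -11/2], [-1/2, 11/2, -17/2]] · [[-5, 4, 14], [19, -13, 30], [12, -9, 18]] = [[-3, 6, 0], [3, 2, -1], [5, 3, 5]].

3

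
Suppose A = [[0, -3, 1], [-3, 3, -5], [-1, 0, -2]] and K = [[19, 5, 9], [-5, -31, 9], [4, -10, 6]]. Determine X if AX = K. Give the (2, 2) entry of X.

Since A multiplies X on the left, X = A⁻¹K.
det A = 6; the adjugate gives A⁻¹ = [[-1, -1, 2], [-1/6, 1/6, -1/2], [1/2, 1/2, -3/2]].
X = A⁻¹K = [[-1, -1, 2], [-1/6, 1/6, -1/2], [1/2, 1/2, -3/2]] · [[19, 5, 9], [-5, -31, 9], [4, -10, 6]] = [[-6, 6, -6], [-6, -1, -3], [1, 2, 0]].

-1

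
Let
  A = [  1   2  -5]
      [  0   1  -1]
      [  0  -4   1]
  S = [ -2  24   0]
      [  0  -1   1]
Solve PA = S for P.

Since A sits to the right of P, P = SA⁻¹.
det A = -3; the adjugate gives A⁻¹ = [[1, -6, -1], [0, -1/3, -1/3], [0, -4/3, -1/3]].
P = SA⁻¹ = [[-2, 24, 0], [0, -1, 1]] · [[1, -6, -1], [0, -1/3, -1/3], [0, -4/3, -1/3]] = [[-2, 4, -6], [0, -1, 0]].

P = [[-2, 4, -6], [0, -1, 0]]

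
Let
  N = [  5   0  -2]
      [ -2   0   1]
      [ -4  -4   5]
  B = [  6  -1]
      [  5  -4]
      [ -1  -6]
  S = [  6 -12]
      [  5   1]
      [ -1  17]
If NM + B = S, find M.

M = [[0, -1], [0, -1], [0, 3]]

NM = S − B = [[0, -11], [0, 5], [0, 23]].
N is on the left of M, so left-multiply by N⁻¹: M = N⁻¹(S − B).
det N = 4; the adjugate gives N⁻¹ = [[1, 2, 0], [3/2, 17/4, -1/4], [2, 5, 0]].
M = N⁻¹(S − B) = [[0, -1], [0, -1], [0, 3]].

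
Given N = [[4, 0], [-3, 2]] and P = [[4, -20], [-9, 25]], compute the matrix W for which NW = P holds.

N is on the left of W, so left-multiply by N⁻¹: W = N⁻¹P.
N has determinant 8; N⁻¹ = [[1/4, 0], [3/8, 1/2]].
W = N⁻¹P = [[1/4, 0], [3/8, 1/2]] · [[4, -20], [-9, 25]] = [[1, -5], [-3, 5]].

W = [[1, -5], [-3, 5]]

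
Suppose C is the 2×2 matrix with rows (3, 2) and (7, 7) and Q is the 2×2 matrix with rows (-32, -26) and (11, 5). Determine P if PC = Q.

P = [[-6, -2], [6, -1]]

Right-multiplying both sides by C⁻¹ gives P = QC⁻¹.
det C = 7, so C⁻¹ = [[1, -2/7], [-1, 3/7]].
P = QC⁻¹ = [[-32, -26], [11, 5]] · [[1, -2/7], [-1, 3/7]] = [[-6, -2], [6, -1]].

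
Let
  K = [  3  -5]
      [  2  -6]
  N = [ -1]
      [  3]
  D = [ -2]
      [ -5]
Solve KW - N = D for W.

KW = D + N = [[-3], [-2]].
Since K multiplies W on the left, W = K⁻¹(D + N).
det K = -8, so K⁻¹ = [[3/4, -5/8], [1/4, -3/8]].
W = K⁻¹(D + N) = [[-1], [0]].

W = [[-1], [0]]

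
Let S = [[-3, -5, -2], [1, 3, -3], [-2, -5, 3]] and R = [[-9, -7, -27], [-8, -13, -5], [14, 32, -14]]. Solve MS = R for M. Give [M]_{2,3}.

-5

S is on the right of M, so right-multiply by S⁻¹: M = RS⁻¹.
det S = 1; the adjugate gives S⁻¹ = [[-6, 25, 21], [3, -13, -11], [1, -5, -4]].
M = RS⁻¹ = [[-9, -7, -27], [-8, -13, -5], [14, 32, -14]] · [[-6, 25, 21], [3, -13, -11], [1, -5, -4]] = [[6, 1, -4], [4, -6, -5], [-2, 4, -2]].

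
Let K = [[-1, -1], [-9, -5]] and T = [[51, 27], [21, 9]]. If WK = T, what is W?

W = [[3, -6], [6, -3]]

K is on the right of W, so right-multiply by K⁻¹: W = TK⁻¹.
K has determinant -4; K⁻¹ = [[5/4, -1/4], [-9/4, 1/4]].
W = TK⁻¹ = [[51, 27], [21, 9]] · [[5/4, -1/4], [-9/4, 1/4]] = [[3, -6], [6, -3]].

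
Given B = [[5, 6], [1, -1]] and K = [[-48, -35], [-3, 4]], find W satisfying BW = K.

B is on the left of W, so left-multiply by B⁻¹: W = B⁻¹K.
B has determinant -11; B⁻¹ = [[1/11, 6/11], [1/11, -5/11]].
W = B⁻¹K = [[1/11, 6/11], [1/11, -5/11]] · [[-48, -35], [-3, 4]] = [[-6, -1], [-3, -5]].

W = [[-6, -1], [-3, -5]]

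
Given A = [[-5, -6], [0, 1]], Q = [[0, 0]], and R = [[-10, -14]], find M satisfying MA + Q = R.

MA = R − Q = [[-10, -14]].
A is on the right of M, so right-multiply by A⁻¹: M = (R − Q)A⁻¹.
det A = -5, so A⁻¹ = [[-1/5, -6/5], [0, 1]].
M = (R − Q)A⁻¹ = [[2, -2]].

M = [[2, -2]]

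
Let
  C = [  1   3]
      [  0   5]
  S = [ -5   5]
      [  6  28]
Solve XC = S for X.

X = [[-5, 4], [6, 2]]

Right-multiplying both sides by C⁻¹ gives X = SC⁻¹.
C has determinant 5; C⁻¹ = [[1, -3/5], [0, 1/5]].
X = SC⁻¹ = [[-5, 5], [6, 28]] · [[1, -3/5], [0, 1/5]] = [[-5, 4], [6, 2]].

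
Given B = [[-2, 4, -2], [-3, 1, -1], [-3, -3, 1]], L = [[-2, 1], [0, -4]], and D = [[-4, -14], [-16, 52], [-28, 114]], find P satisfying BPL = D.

Isolating P: multiply by B⁻¹ from the left and L⁻¹ from the right, so P = B⁻¹DL⁻¹.
B has determinant 4; B⁻¹ = [[-1/2, 1/2, -1/2], [3/2, -2, 1], [3, -9/2, 5/2]].
det L = 8; the adjugate gives L⁻¹ = [[-1/2, -1/8], [0, -1/4]].
B⁻¹D = [[8, -24], [-2, -11], [-10, 9]].
P = (B⁻¹D)L⁻¹ = [[-4, 5], [1, 3], [5, -1]].

P = [[-4, 5], [1, 3], [5, -1]]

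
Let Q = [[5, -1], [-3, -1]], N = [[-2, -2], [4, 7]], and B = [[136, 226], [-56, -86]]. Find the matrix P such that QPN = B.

P = [[-2, 5], [-2, -5]]

Isolating P: multiply by Q⁻¹ from the left and N⁻¹ from the right, so P = Q⁻¹BN⁻¹.
Q has determinant -8; Q⁻¹ = [[1/8, -1/8], [-3/8, -5/8]].
det N = -6; the adjugate gives N⁻¹ = [[-7/6, -1/3], [2/3, 1/3]].
Q⁻¹B = [[24, 39], [-16, -31]].
P = (Q⁻¹B)N⁻¹ = [[-2, 5], [-2, -5]].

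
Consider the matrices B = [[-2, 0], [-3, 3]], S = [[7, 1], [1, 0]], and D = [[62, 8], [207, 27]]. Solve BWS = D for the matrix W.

Isolating W: multiply by B⁻¹ from the left and S⁻¹ from the right, so W = B⁻¹DS⁻¹.
B has determinant -6; B⁻¹ = [[-1/2, 0], [-1/2, 1/3]].
det S = -1; the adjugate gives S⁻¹ = [[0, 1], [1, -7]].
B⁻¹D = [[-31, -4], [38, 5]].
W = (B⁻¹D)S⁻¹ = [[-4, -3], [5, 3]].

W = [[-4, -3], [5, 3]]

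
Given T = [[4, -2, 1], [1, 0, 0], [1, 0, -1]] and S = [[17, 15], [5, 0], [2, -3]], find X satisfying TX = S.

Left-multiplying both sides by T⁻¹ gives X = T⁻¹S.
det T = -2; the adjugate gives T⁻¹ = [[0, 1, 0], [-1/2, 5/2, -1/2], [0, 1, -1]].
X = T⁻¹S = [[0, 1, 0], [-1/2, 5/2, -1/2], [0, 1, -1]] · [[17, 15], [5, 0], [2, -3]] = [[5, 0], [3, -6], [3, 3]].

X = [[5, 0], [3, -6], [3, 3]]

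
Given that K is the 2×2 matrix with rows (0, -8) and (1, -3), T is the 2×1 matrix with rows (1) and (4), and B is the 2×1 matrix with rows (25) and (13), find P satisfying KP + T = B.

KP = B − T = [[24], [9]].
K is on the left of P, so left-multiply by K⁻¹: P = K⁻¹(B − T).
det K = 8; the adjugate gives K⁻¹ = [[-3/8, 1], [-1/8, 0]].
P = K⁻¹(B − T) = [[0], [-3]].

P = [[0], [-3]]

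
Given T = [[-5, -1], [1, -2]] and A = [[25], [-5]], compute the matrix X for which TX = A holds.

X = [[-5], [0]]

Since T multiplies X on the left, X = T⁻¹A.
det T = 11, so T⁻¹ = [[-2/11, 1/11], [-1/11, -5/11]].
X = T⁻¹A = [[-2/11, 1/11], [-1/11, -5/11]] · [[25], [-5]] = [[-5], [0]].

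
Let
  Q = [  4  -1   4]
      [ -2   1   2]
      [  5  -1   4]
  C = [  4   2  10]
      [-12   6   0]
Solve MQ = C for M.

Q is on the right of M, so right-multiply by Q⁻¹: M = CQ⁻¹.
det Q = -6, so Q⁻¹ = [[-1, 0, 1], [-3, 2/3, 8/3], [1/2, 1/6, -1/3]].
M = CQ⁻¹ = [[4, 2, 10], [-12, 6, 0]] · [[-1, 0, 1], [-3, 2/3, 8/3], [1/2, 1/6, -1/3]] = [[-5, 3, 6], [-6, 4, 4]].

M = [[-5, 3, 6], [-6, 4, 4]]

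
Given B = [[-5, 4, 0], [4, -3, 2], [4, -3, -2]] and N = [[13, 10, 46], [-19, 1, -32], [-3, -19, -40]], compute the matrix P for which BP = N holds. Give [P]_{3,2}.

5

Since B multiplies P on the left, P = B⁻¹N.
B has determinant 4; B⁻¹ = [[3, 2, 2], [4, 5/2, 5/2], [0, 1/4, -1/4]].
P = B⁻¹N = [[3, 2, 2], [4, 5/2, 5/2], [0, 1/4, -1/4]] · [[13, 10, 46], [-19, 1, -32], [-3, -19, -40]] = [[-5, -6, -6], [-3, -5, 4], [-4, 5, 2]].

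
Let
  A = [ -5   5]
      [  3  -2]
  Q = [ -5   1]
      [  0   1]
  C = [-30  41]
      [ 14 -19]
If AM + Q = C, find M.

M = [[4, -4], [-1, 4]]

AM = C − Q = [[-25, 40], [14, -20]].
Left-multiplying both sides by A⁻¹ gives M = A⁻¹(C − Q).
det A = -5; the adjugate gives A⁻¹ = [[2/5, 1], [3/5, 1]].
M = A⁻¹(C − Q) = [[4, -4], [-1, 4]].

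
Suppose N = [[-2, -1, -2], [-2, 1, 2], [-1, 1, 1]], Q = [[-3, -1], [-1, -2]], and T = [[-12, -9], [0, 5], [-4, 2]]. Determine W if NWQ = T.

W = [[-1, 0], [3, -1], [-2, -1]]

W = N⁻¹TQ⁻¹ (apply N⁻¹ on the left and Q⁻¹ on the right).
N has determinant 4; N⁻¹ = [[-1/4, -1/4, 0], [0, -1, 2], [-1/4, 3/4, -1]].
det Q = 5; the adjugate gives Q⁻¹ = [[-2/5, 1/5], [1/5, -3/5]].
N⁻¹T = [[3, 1], [-8, -1], [7, 4]].
W = (N⁻¹T)Q⁻¹ = [[-1, 0], [3, -1], [-2, -1]].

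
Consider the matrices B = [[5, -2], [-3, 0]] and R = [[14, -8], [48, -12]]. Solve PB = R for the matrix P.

P = [[4, 2], [6, -6]]

Right-multiplying both sides by B⁻¹ gives P = RB⁻¹.
B has determinant -6; B⁻¹ = [[0, -1/3], [-1/2, -5/6]].
P = RB⁻¹ = [[14, -8], [48, -12]] · [[0, -1/3], [-1/2, -5/6]] = [[4, 2], [6, -6]].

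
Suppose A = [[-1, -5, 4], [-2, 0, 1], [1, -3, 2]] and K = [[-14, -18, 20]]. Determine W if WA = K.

W = [[3, 6, 1]]

A is on the right of W, so right-multiply by A⁻¹: W = KA⁻¹.
A has determinant -4; A⁻¹ = [[-3/4, 1/2, 5/4], [-5/4, 3/2, 7/4], [-3/2, 2, 5/2]].
W = KA⁻¹ = [[-14, -18, 20]] · [[-3/4, 1/2, 5/4], [-5/4, 3/2, 7/4], [-3/2, 2, 5/2]] = [[3, 6, 1]].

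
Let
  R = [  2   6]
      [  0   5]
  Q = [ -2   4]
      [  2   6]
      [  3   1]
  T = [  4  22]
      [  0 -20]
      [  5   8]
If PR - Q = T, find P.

PR = T + Q = [[2, 26], [2, -14], [8, 9]].
Since R sits to the right of P, P = (T + Q)R⁻¹.
det R = 10, so R⁻¹ = [[1/2, -3/5], [0, 1/5]].
P = (T + Q)R⁻¹ = [[1, 4], [1, -4], [4, -3]].

P = [[1, 4], [1, -4], [4, -3]]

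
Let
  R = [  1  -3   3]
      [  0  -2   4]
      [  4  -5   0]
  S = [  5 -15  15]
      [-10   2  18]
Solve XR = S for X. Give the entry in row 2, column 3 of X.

Right-multiplying both sides by R⁻¹ gives X = SR⁻¹.
R has determinant -4; R⁻¹ = [[-5, 15/4, 3/2], [-4, 3, 1], [-2, 7/4, 1/2]].
X = SR⁻¹ = [[5, -15, 15], [-10, 2, 18]] · [[-5, 15/4, 3/2], [-4, 3, 1], [-2, 7/4, 1/2]] = [[5, 0, 0], [6, 0, -4]].

-4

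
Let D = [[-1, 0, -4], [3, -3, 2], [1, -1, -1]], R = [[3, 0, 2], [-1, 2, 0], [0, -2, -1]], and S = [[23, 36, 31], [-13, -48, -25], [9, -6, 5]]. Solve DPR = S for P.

P = [[2, -3, 3], [4, 4, 4], [-3, -1, 2]]

P = D⁻¹SR⁻¹ (apply D⁻¹ on the left and R⁻¹ on the right).
D has determinant -5; D⁻¹ = [[-1, -4/5, 12/5], [-1, -1, 2], [0, 1/5, -3/5]].
det R = -2; the adjugate gives R⁻¹ = [[1, 2, 2], [1/2, 3/2, 1], [-1, -3, -3]].
D⁻¹S = [[9, -12, 1], [8, 0, 4], [-8, -6, -8]].
P = (D⁻¹S)R⁻¹ = [[2, -3, 3], [4, 4, 4], [-3, -1, 2]].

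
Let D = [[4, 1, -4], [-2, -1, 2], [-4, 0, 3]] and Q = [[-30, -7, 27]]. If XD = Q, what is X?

X = [[-2, 5, 3]]

Since D sits to the right of X, X = QD⁻¹.
det D = 2, so D⁻¹ = [[-3/2, -3/2, -1], [-1, -2, 0], [-2, -2, -1]].
X = QD⁻¹ = [[-30, -7, 27]] · [[-3/2, -3/2, -1], [-1, -2, 0], [-2, -2, -1]] = [[-2, 5, 3]].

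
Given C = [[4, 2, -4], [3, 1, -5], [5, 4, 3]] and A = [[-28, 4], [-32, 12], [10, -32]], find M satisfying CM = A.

Since C multiplies M on the left, M = C⁻¹A.
C has determinant -4; C⁻¹ = [[-23/4, 11/2, 3/2], [17/2, -8, -2], [-7/4, 3/2, 1/2]].
M = C⁻¹A = [[-23/4, 11/2, 3/2], [17/2, -8, -2], [-7/4, 3/2, 1/2]] · [[-28, 4], [-32, 12], [10, -32]] = [[0, -5], [-2, 2], [6, -5]].

M = [[0, -5], [-2, 2], [6, -5]]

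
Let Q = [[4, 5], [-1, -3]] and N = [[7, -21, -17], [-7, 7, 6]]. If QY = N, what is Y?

Q is on the left of Y, so left-multiply by Q⁻¹: Y = Q⁻¹N.
det Q = -7; the adjugate gives Q⁻¹ = [[3/7, 5/7], [-1/7, -4/7]].
Y = Q⁻¹N = [[3/7, 5/7], [-1/7, -4/7]] · [[7, -21, -17], [-7, 7, 6]] = [[-2, -4, -3], [3, -1, -1]].

Y = [[-2, -4, -3], [3, -1, -1]]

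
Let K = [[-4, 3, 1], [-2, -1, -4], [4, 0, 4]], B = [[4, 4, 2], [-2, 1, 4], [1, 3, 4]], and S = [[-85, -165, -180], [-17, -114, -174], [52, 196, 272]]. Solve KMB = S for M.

Left-multiply by K⁻¹ and right-multiply by B⁻¹: M = K⁻¹SB⁻¹.
K has determinant -4; K⁻¹ = [[1, 3, 11/4], [2, 5, 9/2], [-1, -3, -5/2]].
det B = 2; the adjugate gives B⁻¹ = [[-4, -5, 7], [6, 7, -10], [-7/2, -4, 6]].
K⁻¹S = [[7, 32, 46], [-21, -18, -6], [6, 17, 22]].
M = (K⁻¹S)B⁻¹ = [[3, 5, 5], [-3, 3, -3], [1, 1, 4]].

M = [[3, 5, 5], [-3, 3, -3], [1, 1, 4]]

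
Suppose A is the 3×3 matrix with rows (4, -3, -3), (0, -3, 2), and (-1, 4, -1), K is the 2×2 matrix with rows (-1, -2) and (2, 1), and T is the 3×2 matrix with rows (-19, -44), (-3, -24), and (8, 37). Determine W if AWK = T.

W = [[2, -1], [-5, -2], [0, 0]]

W = A⁻¹TK⁻¹ (apply A⁻¹ on the left and K⁻¹ on the right).
A has determinant -5; A⁻¹ = [[1, 3, 3], [2/5, 7/5, 8/5], [3/5, 13/5, 12/5]].
det K = 3; the adjugate gives K⁻¹ = [[1/3, 2/3], [-2/3, -1/3]].
A⁻¹T = [[-4, -5], [1, 8], [0, 0]].
W = (A⁻¹T)K⁻¹ = [[2, -1], [-5, -2], [0, 0]].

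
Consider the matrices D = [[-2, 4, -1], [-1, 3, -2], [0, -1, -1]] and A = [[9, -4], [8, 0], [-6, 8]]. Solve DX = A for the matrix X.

X = [[5, -4], [5, -4], [1, -4]]

D is on the left of X, so left-multiply by D⁻¹: X = D⁻¹A.
det D = 5, so D⁻¹ = [[-1, 1, -1], [-1/5, 2/5, -3/5], [1/5, -2/5, -2/5]].
X = D⁻¹A = [[-1, 1, -1], [-1/5, 2/5, -3/5], [1/5, -2/5, -2/5]] · [[9, -4], [8, 0], [-6, 8]] = [[5, -4], [5, -4], [1, -4]].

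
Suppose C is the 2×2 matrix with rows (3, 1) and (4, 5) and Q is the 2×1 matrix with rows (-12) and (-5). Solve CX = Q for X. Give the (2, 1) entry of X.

3

C is on the left of X, so left-multiply by C⁻¹: X = C⁻¹Q.
det C = 11, so C⁻¹ = [[5/11, -1/11], [-4/11, 3/11]].
X = C⁻¹Q = [[5/11, -1/11], [-4/11, 3/11]] · [[-12], [-5]] = [[-5], [3]].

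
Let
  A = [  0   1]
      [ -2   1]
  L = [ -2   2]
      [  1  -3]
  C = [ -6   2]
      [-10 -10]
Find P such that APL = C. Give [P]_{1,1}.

Isolating P: multiply by A⁻¹ from the left and L⁻¹ from the right, so P = A⁻¹CL⁻¹.
det A = 2, so A⁻¹ = [[1/2, -1/2], [1, 0]].
det L = 4, so L⁻¹ = [[-3/4, -1/2], [-1/4, -1/2]].
A⁻¹C = [[2, 6], [-6, 2]].
P = (A⁻¹C)L⁻¹ = [[-3, -4], [4, 2]].

-3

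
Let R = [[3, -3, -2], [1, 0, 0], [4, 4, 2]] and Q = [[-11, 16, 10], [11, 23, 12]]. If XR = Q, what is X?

R is on the right of X, so right-multiply by R⁻¹: X = QR⁻¹.
det R = -2; the adjugate gives R⁻¹ = [[0, 1, 0], [1, -7, 1], [-2, 12, -3/2]].
X = QR⁻¹ = [[-11, 16, 10], [11, 23, 12]] · [[0, 1, 0], [1, -7, 1], [-2, 12, -3/2]] = [[-4, -3, 1], [-1, -6, 5]].

X = [[-4, -3, 1], [-1, -6, 5]]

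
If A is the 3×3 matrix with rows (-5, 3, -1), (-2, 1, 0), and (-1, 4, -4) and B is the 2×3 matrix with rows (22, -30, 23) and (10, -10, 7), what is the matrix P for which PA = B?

Since A sits to the right of P, P = BA⁻¹.
det A = 3; the adjugate gives A⁻¹ = [[-4/3, 8/3, 1/3], [-8/3, 19/3, 2/3], [-7/3, 17/3, 1/3]].
P = BA⁻¹ = [[22, -30, 23], [10, -10, 7]] · [[-4/3, 8/3, 1/3], [-8/3, 19/3, 2/3], [-7/3, 17/3, 1/3]] = [[-3, -1, -5], [-3, 3, -1]].

P = [[-3, -1, -5], [-3, 3, -1]]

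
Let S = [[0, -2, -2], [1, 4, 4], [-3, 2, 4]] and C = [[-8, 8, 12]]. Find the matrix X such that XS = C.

Right-multiplying both sides by S⁻¹ gives X = CS⁻¹.
det S = 4; the adjugate gives S⁻¹ = [[2, 1, 0], [-4, -3/2, -1/2], [7/2, 3/2, 1/2]].
X = CS⁻¹ = [[-8, 8, 12]] · [[2, 1, 0], [-4, -3/2, -1/2], [7/2, 3/2, 1/2]] = [[-6, -2, 2]].

X = [[-6, -2, 2]]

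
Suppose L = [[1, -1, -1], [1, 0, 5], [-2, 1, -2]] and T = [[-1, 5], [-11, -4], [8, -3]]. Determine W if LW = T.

Since L multiplies W on the left, W = L⁻¹T.
L has determinant 2; L⁻¹ = [[-5/2, -3/2, -5/2], [-4, -2, -3], [1/2, 1/2, 1/2]].
W = L⁻¹T = [[-5/2, -3/2, -5/2], [-4, -2, -3], [1/2, 1/2, 1/2]] · [[-1, 5], [-11, -4], [8, -3]] = [[-1, 1], [2, -3], [-2, -1]].

W = [[-1, 1], [2, -3], [-2, -1]]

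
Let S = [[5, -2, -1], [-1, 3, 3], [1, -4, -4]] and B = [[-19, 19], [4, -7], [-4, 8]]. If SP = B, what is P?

P = [[-4, 4], [-1, 2], [1, -3]]

Since S multiplies P on the left, P = S⁻¹B.
det S = 1; the adjugate gives S⁻¹ = [[0, -4, -3], [-1, -19, -14], [1, 18, 13]].
P = S⁻¹B = [[0, -4, -3], [-1, -19, -14], [1, 18, 13]] · [[-19, 19], [4, -7], [-4, 8]] = [[-4, 4], [-1, 2], [1, -3]].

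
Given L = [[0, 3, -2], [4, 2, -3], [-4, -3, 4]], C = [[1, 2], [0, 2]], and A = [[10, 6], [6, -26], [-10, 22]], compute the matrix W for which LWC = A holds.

W = [[-1, -4], [2, -3], [-2, -1]]

Isolating W: multiply by L⁻¹ from the left and C⁻¹ from the right, so W = L⁻¹AC⁻¹.
L has determinant -4; L⁻¹ = [[1/4, 3/2, 5/4], [1, 2, 2], [1, 3, 3]].
det C = 2; the adjugate gives C⁻¹ = [[1, -1], [0, 1/2]].
L⁻¹A = [[-1, -10], [2, -2], [-2, -6]].
W = (L⁻¹A)C⁻¹ = [[-1, -4], [2, -3], [-2, -1]].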